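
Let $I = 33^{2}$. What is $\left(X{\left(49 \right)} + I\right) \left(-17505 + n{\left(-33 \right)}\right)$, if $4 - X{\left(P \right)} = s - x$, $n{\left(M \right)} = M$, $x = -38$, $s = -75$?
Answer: $-19817940$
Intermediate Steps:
$X{\left(P \right)} = 41$ ($X{\left(P \right)} = 4 - \left(-75 - -38\right) = 4 - \left(-75 + 38\right) = 4 - -37 = 4 + 37 = 41$)
$I = 1089$
$\left(X{\left(49 \right)} + I\right) \left(-17505 + n{\left(-33 \right)}\right) = \left(41 + 1089\right) \left(-17505 - 33\right) = 1130 \left(-17538\right) = -19817940$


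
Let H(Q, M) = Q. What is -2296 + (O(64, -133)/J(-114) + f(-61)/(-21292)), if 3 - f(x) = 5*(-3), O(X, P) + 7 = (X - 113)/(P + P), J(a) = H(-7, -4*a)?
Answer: -232112162/101137 ≈ -2295.0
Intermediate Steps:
J(a) = -7
O(X, P) = -7 + (-113 + X)/(2*P) (O(X, P) = -7 + (X - 113)/(P + P) = -7 + (-113 + X)/((2*P)) = -7 + (-113 + X)*(1/(2*P)) = -7 + (-113 + X)/(2*P))
f(x) = 18 (f(x) = 3 - 5*(-3) = 3 - 1*(-15) = 3 + 15 = 18)
-2296 + (O(64, -133)/J(-114) + f(-61)/(-21292)) = -2296 + (((½)*(-113 + 64 - 14*(-133))/(-133))/(-7) + 18/(-21292)) = -2296 + (((½)*(-1/133)*(-113 + 64 + 1862))*(-⅐) + 18*(-1/21292)) = -2296 + (((½)*(-1/133)*1813)*(-⅐) - 9/10646) = -2296 + (-259/38*(-⅐) - 9/10646) = -2296 + (37/38 - 9/10646) = -2296 + 98390/101137 = -232112162/101137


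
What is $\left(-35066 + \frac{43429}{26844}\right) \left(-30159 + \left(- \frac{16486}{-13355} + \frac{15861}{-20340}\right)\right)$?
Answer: $\frac{102815215227522670555}{97225639344} \approx 1.0575 \cdot 10^{9}$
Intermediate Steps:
$\left(-35066 + \frac{43429}{26844}\right) \left(-30159 + \left(- \frac{16486}{-13355} + \frac{15861}{-20340}\right)\right) = \left(-35066 + 43429 \cdot \frac{1}{26844}\right) \left(-30159 + \left(\left(-16486\right) \left(- \frac{1}{13355}\right) + 15861 \left(- \frac{1}{20340}\right)\right)\right) = \left(-35066 + \frac{43429}{26844}\right) \left(-30159 + \left(\frac{16486}{13355} - \frac{5287}{6780}\right)\right) = - \frac{941268275 \left(-30159 + \frac{8233439}{18109380}\right)}{26844} = \left(- \frac{941268275}{26844}\right) \left(- \frac{546152557981}{18109380}\right) = \frac{102815215227522670555}{97225639344}$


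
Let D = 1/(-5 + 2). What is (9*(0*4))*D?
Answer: 0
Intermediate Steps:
D = -⅓ (D = 1/(-3) = -⅓ ≈ -0.33333)
(9*(0*4))*D = (9*(0*4))*(-⅓) = (9*0)*(-⅓) = 0*(-⅓) = 0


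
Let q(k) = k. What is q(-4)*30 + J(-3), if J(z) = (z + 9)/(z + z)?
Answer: -121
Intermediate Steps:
J(z) = (9 + z)/(2*z) (J(z) = (9 + z)/((2*z)) = (9 + z)*(1/(2*z)) = (9 + z)/(2*z))
q(-4)*30 + J(-3) = -4*30 + (½)*(9 - 3)/(-3) = -120 + (½)*(-⅓)*6 = -120 - 1 = -121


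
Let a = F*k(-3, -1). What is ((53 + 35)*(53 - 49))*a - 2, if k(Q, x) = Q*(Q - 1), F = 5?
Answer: 21118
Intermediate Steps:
k(Q, x) = Q*(-1 + Q)
a = 60 (a = 5*(-3*(-1 - 3)) = 5*(-3*(-4)) = 5*12 = 60)
((53 + 35)*(53 - 49))*a - 2 = ((53 + 35)*(53 - 49))*60 - 2 = (88*4)*60 - 2 = 352*60 - 2 = 21120 - 2 = 21118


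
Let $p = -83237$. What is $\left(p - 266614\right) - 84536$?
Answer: $-434387$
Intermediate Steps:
$\left(p - 266614\right) - 84536 = \left(-83237 - 266614\right) - 84536 = -349851 - 84536 = -434387$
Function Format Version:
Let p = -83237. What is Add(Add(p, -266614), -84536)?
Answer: -434387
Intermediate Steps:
Add(Add(p, -266614), -84536) = Add(Add(-83237, -266614), -84536) = Add(-349851, -84536) = -434387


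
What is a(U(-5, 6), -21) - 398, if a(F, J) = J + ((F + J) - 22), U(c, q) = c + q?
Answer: -461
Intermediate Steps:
a(F, J) = -22 + F + 2*J (a(F, J) = J + (-22 + F + J) = -22 + F + 2*J)
a(U(-5, 6), -21) - 398 = (-22 + (-5 + 6) + 2*(-21)) - 398 = (-22 + 1 - 42) - 398 = -63 - 398 = -461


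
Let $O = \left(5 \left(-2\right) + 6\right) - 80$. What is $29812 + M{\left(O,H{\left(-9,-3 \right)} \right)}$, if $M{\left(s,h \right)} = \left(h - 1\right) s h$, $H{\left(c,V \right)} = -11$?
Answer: $18724$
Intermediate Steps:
$O = -84$ ($O = \left(-10 + 6\right) - 80 = -4 - 80 = -84$)
$M{\left(s,h \right)} = h s \left(-1 + h\right)$ ($M{\left(s,h \right)} = \left(-1 + h\right) h s = h s \left(-1 + h\right)$)
$29812 + M{\left(O,H{\left(-9,-3 \right)} \right)} = 29812 - - 924 \left(-1 - 11\right) = 29812 - \left(-924\right) \left(-12\right) = 29812 - 11088 = 18724$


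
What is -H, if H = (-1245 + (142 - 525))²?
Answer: -2650384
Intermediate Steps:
H = 2650384 (H = (-1245 - 383)² = (-1628)² = 2650384)
-H = -1*2650384 = -2650384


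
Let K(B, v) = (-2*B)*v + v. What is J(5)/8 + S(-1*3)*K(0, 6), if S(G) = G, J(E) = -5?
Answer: -149/8 ≈ -18.625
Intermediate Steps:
K(B, v) = v - 2*B*v (K(B, v) = -2*B*v + v = v - 2*B*v)
J(5)/8 + S(-1*3)*K(0, 6) = -5/8 + (-1*3)*(6*(1 - 2*0)) = -5*⅛ - 18*(1 + 0) = -5/8 - 18 = -149/8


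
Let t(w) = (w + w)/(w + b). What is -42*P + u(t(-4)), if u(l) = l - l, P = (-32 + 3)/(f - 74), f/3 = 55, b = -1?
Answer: 174/13 ≈ 13.385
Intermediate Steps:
f = 165 (f = 3*55 = 165)
P = -29/91 (P = (-32 + 3)/(165 - 74) = -29/91 ≈ -0.31868)
t(w) = 2*w/(-1 + w) (t(w) = (w + w)/(w - 1) = (2*w)/(-1 + w) = 2*w/(-1 + w))
u(l) = 0
-42*P + u(t(-4)) = -42*(-29/91) + 0 = 174/13 + 0 = 174/13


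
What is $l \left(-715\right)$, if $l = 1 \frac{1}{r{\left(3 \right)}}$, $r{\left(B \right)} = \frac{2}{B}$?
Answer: $- \frac{2145}{2} \approx -1072.5$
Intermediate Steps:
$l = \frac{3}{2}$ ($l = 1 \frac{1}{2 \cdot \frac{1}{3}} = 1 \frac{1}{\frac{2}{3}} = 1 \cdot \frac{3}{2} = \frac{3}{2} \approx 1.5$)
$l \left(-715\right) = \frac{3}{2} \left(-715\right) = - \frac{2145}{2}$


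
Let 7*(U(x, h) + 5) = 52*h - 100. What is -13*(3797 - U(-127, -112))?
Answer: -422994/7 ≈ -60428.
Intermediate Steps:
U(x, h) = -135/7 + 52*h/7 (U(x, h) = -5 + (52*h - 100)/7 = -5 + (-100 + 52*h)/7 = -5 + (-100/7 + 52*h/7) = -135/7 + 52*h/7)
-13*(3797 - U(-127, -112)) = -13*(3797 - (-135/7 + (52/7)*(-112))) = -13*(3797 - (-135/7 - 832)) = -13*(3797 - 1*(-5959/7)) = -13*(3797 + 5959/7) = -13*32538/7 = -422994/7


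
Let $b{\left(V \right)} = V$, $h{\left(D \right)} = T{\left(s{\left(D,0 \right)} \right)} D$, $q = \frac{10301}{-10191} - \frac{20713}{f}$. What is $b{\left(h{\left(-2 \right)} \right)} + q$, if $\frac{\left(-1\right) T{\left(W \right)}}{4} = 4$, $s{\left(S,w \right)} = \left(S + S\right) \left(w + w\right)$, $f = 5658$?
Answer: $\frac{525257485}{19220226} \approx 27.328$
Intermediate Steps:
$s{\left(S,w \right)} = 4 S w$ ($s{\left(S,w \right)} = 2 S 2 w = 4 S w$)
$q = - \frac{89789747}{19220226}$ ($q = \frac{10301}{-10191} - \frac{20713}{5658} = 10301 \left(- \frac{1}{10191}\right) - \frac{20713}{5658} = - \frac{10301}{10191} - \frac{20713}{5658} = - \frac{89789747}{19220226} \approx -4.6716$)
$T{\left(W \right)} = -16$ ($T{\left(W \right)} = \left(-4\right) 4 = -16$)
$h{\left(D \right)} = - 16 D$
$b{\left(h{\left(-2 \right)} \right)} + q = \left(-16\right) \left(-2\right) - \frac{89789747}{19220226} = 32 - \frac{89789747}{19220226} = \frac{525257485}{19220226}$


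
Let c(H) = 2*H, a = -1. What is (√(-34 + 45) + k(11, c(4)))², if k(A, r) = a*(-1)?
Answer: (1 + √11)² ≈ 18.633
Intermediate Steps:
k(A, r) = 1 (k(A, r) = -1*(-1) = 1)
(√(-34 + 45) + k(11, c(4)))² = (√(-34 + 45) + 1)² = (√11 + 1)² = (1 + √11)²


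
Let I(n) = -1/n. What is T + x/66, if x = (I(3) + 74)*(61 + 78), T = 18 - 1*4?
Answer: 33491/198 ≈ 169.15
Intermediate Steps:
T = 14 (T = 18 - 4 = 14)
x = 30719/3 (x = (-1/3 + 74)*(61 + 78) = (-1*⅓ + 74)*139 = (-⅓ + 74)*139 = (221/3)*139 = 30719/3 ≈ 10240.)
T + x/66 = 14 + (30719/3)/66 = 14 + (30719/3)*(1/66) = 14 + 30719/198 = 33491/198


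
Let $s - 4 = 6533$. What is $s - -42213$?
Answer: $48750$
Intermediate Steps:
$s = 6537$ ($s = 4 + 6533 = 6537$)
$s - -42213 = 6537 - -42213 = 6537 + 42213 = 48750$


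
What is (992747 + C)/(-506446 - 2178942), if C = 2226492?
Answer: -189367/157964 ≈ -1.1988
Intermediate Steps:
(992747 + C)/(-506446 - 2178942) = (992747 + 2226492)/(-506446 - 2178942) = 3219239/(-2685388) = 3219239*(-1/2685388) = -189367/157964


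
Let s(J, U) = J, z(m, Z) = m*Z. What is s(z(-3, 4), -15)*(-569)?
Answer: 6828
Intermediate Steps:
z(m, Z) = Z*m
s(z(-3, 4), -15)*(-569) = (4*(-3))*(-569) = -12*(-569) = 6828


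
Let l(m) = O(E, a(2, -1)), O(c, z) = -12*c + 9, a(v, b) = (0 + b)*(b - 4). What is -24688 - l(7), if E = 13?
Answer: -24541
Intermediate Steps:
a(v, b) = b*(-4 + b)
O(c, z) = 9 - 12*c
l(m) = -147 (l(m) = 9 - 12*13 = 9 - 156 = -147)
-24688 - l(7) = -24688 - 1*(-147) = -24688 + 147 = -24541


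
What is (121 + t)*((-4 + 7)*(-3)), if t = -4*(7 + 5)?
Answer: -657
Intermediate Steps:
t = -48 (t = -4*12 = -48)
(121 + t)*((-4 + 7)*(-3)) = (121 - 48)*((-4 + 7)*(-3)) = 73*(3*(-3)) = 73*(-9) = -657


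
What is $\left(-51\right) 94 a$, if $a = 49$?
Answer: $-234906$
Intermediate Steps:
$\left(-51\right) 94 a = \left(-51\right) 94 \cdot 49 = \left(-4794\right) 49 = -234906$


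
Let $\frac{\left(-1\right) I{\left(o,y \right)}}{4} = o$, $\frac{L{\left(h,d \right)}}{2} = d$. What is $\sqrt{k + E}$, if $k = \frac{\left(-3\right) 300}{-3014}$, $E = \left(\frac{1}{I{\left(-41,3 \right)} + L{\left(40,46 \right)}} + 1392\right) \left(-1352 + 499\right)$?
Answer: $\frac{i \sqrt{690328567418941}}{24112} \approx 1089.7 i$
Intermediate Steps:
$L{\left(h,d \right)} = 2 d$
$I{\left(o,y \right)} = - 4 o$
$E = - \frac{303969109}{256}$ ($E = \left(\frac{1}{\left(-4\right) \left(-41\right) + 2 \cdot 46} + 1392\right) \left(-1352 + 499\right) = \left(\frac{1}{164 + 92} + 1392\right) \left(-853\right) = \left(\frac{1}{256} + 1392\right) \left(-853\right) = \frac{356353}{256} \left(-853\right) = - \frac{303969109}{256} \approx -1.1874 \cdot 10^{6}$)
$k = \frac{450}{1507}$ ($k = \left(-900\right) \left(- \frac{1}{3014}\right) = \frac{450}{1507} \approx 0.29861$)
$\sqrt{k + E} = \sqrt{\frac{450}{1507} - \frac{303969109}{256}} = \sqrt{- \frac{458081332063}{385792}} = \frac{i \sqrt{690328567418941}}{24112}$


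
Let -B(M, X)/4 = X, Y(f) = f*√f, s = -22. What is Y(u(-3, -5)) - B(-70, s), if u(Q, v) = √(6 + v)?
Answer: -87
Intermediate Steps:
Y(f) = f^(3/2)
B(M, X) = -4*X
Y(u(-3, -5)) - B(-70, s) = (√(6 - 5))^(3/2) - (-4)*(-22) = (√1)^(3/2) - 1*88 = 1^(3/2) - 88 = 1 - 88 = -87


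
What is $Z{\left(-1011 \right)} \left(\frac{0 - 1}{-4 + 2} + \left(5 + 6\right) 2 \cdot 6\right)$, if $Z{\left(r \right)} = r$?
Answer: $- \frac{267915}{2} \approx -1.3396 \cdot 10^{5}$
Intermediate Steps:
$Z{\left(-1011 \right)} \left(\frac{0 - 1}{-4 + 2} + \left(5 + 6\right) 2 \cdot 6\right) = - 1011 \left(\frac{0 - 1}{-4 + 2} + \left(5 + 6\right) 2 \cdot 6\right) = - 1011 \left(- \frac{1}{-2} + 11 \cdot 2 \cdot 6\right) = - 1011 \left(\left(-1\right) \left(- \frac{1}{2}\right) + 22 \cdot 6\right) = - 1011 \left(\frac{1}{2} + 132\right) = \left(-1011\right) \frac{265}{2} = - \frac{267915}{2}$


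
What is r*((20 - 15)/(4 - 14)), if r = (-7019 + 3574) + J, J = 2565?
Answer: 440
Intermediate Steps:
r = -880 (r = (-7019 + 3574) + 2565 = -3445 + 2565 = -880)
r*((20 - 15)/(4 - 14)) = -880*(20 - 15)/(4 - 14) = -4400/(-10) = -4400*(-1)/10 = -880*(-1/2) = 440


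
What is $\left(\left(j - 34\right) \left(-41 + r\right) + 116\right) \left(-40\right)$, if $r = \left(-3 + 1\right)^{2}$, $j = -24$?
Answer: $-90480$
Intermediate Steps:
$r = 4$ ($r = \left(-2\right)^{2} = 4$)
$\left(\left(j - 34\right) \left(-41 + r\right) + 116\right) \left(-40\right) = \left(\left(-24 - 34\right) \left(-41 + 4\right) + 116\right) \left(-40\right) = \left(\left(-58\right) \left(-37\right) + 116\right) \left(-40\right) = \left(2146 + 116\right) \left(-40\right) = 2262 \left(-40\right) = -90480$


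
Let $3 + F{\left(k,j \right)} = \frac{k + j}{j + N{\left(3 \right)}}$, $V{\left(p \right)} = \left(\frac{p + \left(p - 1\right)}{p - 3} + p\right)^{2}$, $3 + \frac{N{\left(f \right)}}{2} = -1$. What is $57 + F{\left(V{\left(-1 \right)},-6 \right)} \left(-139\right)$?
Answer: $\frac{92971}{224} \approx 415.05$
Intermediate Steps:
$N{\left(f \right)} = -8$ ($N{\left(f \right)} = -6 + 2 \left(-1\right) = -6 - 2 = -8$)
$V{\left(p \right)} = \left(p + \frac{-1 + 2 p}{-3 + p}\right)^{2}$ ($V{\left(p \right)} = \left(\frac{p + \left(p - 1\right)}{-3 + p} + p\right)^{2} = \left(\frac{p + \left(-1 + p\right)}{-3 + p} + p\right)^{2} = \left(\frac{-1 + 2 p}{-3 + p} + p\right)^{2} = \left(p + \frac{-1 + 2 p}{-3 + p}\right)^{2}$)
$F{\left(k,j \right)} = -3 + \frac{j + k}{-8 + j}$ ($F{\left(k,j \right)} = -3 + \frac{k + j}{j - 8} = -3 + \frac{j + k}{-8 + j}$)
$57 + F{\left(V{\left(-1 \right)},-6 \right)} \left(-139\right) = 57 + \frac{24 + \frac{\left(1 - 1 - \left(-1\right)^{2}\right)^{2}}{\left(-3 - 1\right)^{2}} - -12}{-8 - 6} \left(-139\right) = 57 + \frac{24 + \frac{\left(1 - 1 - 1\right)^{2}}{16} + 12}{-14} \left(-139\right) = 57 + - \frac{24 + \frac{\left(1 - 1 - 1\right)^{2}}{16} + 12}{14} \left(-139\right) = 57 + - \frac{24 + \frac{\left(-1\right)^{2}}{16} + 12}{14} \left(-139\right) = 57 + - \frac{24 + \frac{1}{16} \cdot 1 + 12}{14} \left(-139\right) = 57 + - \frac{24 + \frac{1}{16} + 12}{14} \left(-139\right) = 57 + \left(- \frac{1}{14}\right) \frac{577}{16} \left(-139\right) = 57 - - \frac{80203}{224} = 57 + \frac{80203}{224} = \frac{92971}{224}$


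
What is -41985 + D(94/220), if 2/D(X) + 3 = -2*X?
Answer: -4450465/106 ≈ -41986.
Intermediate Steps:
D(X) = 2/(-3 - 2*X)
-41985 + D(94/220) = -41985 - 2/(3 + 2*(94/220)) = -41985 - 2/(3 + 2*(94*(1/220))) = -41985 - 2/(3 + 2*(47/110)) = -41985 - 2/(3 + 47/55) = -41985 - 2/212/55 = -41985 - 2*55/212 = -41985 - 55/106 = -4450465/106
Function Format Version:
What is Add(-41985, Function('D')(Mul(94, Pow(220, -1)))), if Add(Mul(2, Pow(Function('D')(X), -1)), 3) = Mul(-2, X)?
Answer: Rational(-4450465, 106) ≈ -41986.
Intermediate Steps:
Function('D')(X) = Mul(2, Pow(Add(-3, Mul(-2, X)), -1))
Add(-41985, Function('D')(Mul(94, Pow(220, -1)))) = Add(-41985, Mul(-2, Pow(Add(3, Mul(2, Mul(94, Pow(220, -1)))), -1))) = Add(-41985, Mul(-2, Pow(Add(3, Mul(2, Mul(94, Rational(1, 220)))), -1))) = Add(-41985, Mul(-2, Pow(Add(3, Mul(2, Rational(47, 110))), -1))) = Add(-41985, Mul(-2, Pow(Add(3, Rational(47, 55)), -1))) = Add(-41985, Mul(-2, Pow(Rational(212, 55), -1))) = Add(-41985, Mul(-2, Rational(55, 212))) = Add(-41985, Rational(-55, 106)) = Rational(-4450465, 106)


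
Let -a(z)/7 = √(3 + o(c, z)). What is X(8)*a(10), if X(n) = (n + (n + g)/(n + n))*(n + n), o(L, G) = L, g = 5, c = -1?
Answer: -987*√2 ≈ -1395.8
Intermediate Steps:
a(z) = -7*√2 (a(z) = -7*√(3 - 1) = -7*√2)
X(n) = 2*n*(n + (5 + n)/(2*n)) (X(n) = (n + (n + 5)/(n + n))*(n + n) = (n + (5 + n)/((2*n)))*(2*n) = (n + (5 + n)*(1/(2*n)))*(2*n) = (n + (5 + n)/(2*n))*(2*n) = 2*n*(n + (5 + n)/(2*n)))
X(8)*a(10) = (5 + 8 + 2*8²)*(-7*√2) = (5 + 8 + 2*64)*(-7*√2) = (5 + 8 + 128)*(-7*√2) = 141*(-7*√2) = -987*√2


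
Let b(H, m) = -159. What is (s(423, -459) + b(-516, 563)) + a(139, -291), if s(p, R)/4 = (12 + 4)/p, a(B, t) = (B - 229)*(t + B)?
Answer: 5719447/423 ≈ 13521.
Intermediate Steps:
a(B, t) = (-229 + B)*(B + t)
s(p, R) = 64/p (s(p, R) = 4*((12 + 4)/p) = 4*(16/p) = 64/p)
(s(423, -459) + b(-516, 563)) + a(139, -291) = (64/423 - 159) + (139² - 229*139 - 229*(-291) + 139*(-291)) = (64*(1/423) - 159) + (19321 - 31831 + 66639 - 40449) = (64/423 - 159) + 13680 = -67193/423 + 13680 = 5719447/423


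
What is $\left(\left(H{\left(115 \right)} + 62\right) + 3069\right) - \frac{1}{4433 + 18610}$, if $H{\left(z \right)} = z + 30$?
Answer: $\frac{75488867}{23043} \approx 3276.0$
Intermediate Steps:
$H{\left(z \right)} = 30 + z$
$\left(\left(H{\left(115 \right)} + 62\right) + 3069\right) - \frac{1}{4433 + 18610} = \left(\left(\left(30 + 115\right) + 62\right) + 3069\right) - \frac{1}{4433 + 18610} = \left(\left(145 + 62\right) + 3069\right) - \frac{1}{23043} = \left(207 + 3069\right) - \frac{1}{23043} = 3276 - \frac{1}{23043} = \frac{75488867}{23043}$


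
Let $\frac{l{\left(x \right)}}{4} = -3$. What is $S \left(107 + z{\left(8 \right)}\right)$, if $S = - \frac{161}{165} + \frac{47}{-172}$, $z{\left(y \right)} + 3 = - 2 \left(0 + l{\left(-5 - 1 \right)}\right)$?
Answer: $- \frac{1134304}{7095} \approx -159.87$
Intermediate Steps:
$l{\left(x \right)} = -12$ ($l{\left(x \right)} = 4 \left(-3\right) = -12$)
$z{\left(y \right)} = 21$ ($z{\left(y \right)} = -3 - 2 \left(0 - 12\right) = -3 - -24 = -3 + 24 = 21$)
$S = - \frac{35447}{28380}$ ($S = \left(-161\right) \frac{1}{165} + 47 \left(- \frac{1}{172}\right) = - \frac{161}{165} - \frac{47}{172} = - \frac{35447}{28380} \approx -1.249$)
$S \left(107 + z{\left(8 \right)}\right) = - \frac{35447 \left(107 + 21\right)}{28380} = \left(- \frac{35447}{28380}\right) 128 = - \frac{1134304}{7095}$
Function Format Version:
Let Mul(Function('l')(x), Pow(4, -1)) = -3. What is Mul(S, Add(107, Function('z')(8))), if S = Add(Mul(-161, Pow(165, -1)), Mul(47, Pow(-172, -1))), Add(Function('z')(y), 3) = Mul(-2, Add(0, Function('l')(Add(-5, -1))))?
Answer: Rational(-1134304, 7095) ≈ -159.87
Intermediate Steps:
Function('l')(x) = -12 (Function('l')(x) = Mul(4, -3) = -12)
Function('z')(y) = 21 (Function('z')(y) = Add(-3, Mul(-2, Add(0, -12))) = Add(-3, Mul(-2, -12)) = Add(-3, 24) = 21)
S = Rational(-35447, 28380) (S = Add(Mul(-161, Rational(1, 165)), Mul(47, Rational(-1, 172))) = Add(Rational(-161, 165), Rational(-47, 172)) = Rational(-35447, 28380) ≈ -1.2490)
Mul(S, Add(107, Function('z')(8))) = Mul(Rational(-35447, 28380), Add(107, 21)) = Mul(Rational(-35447, 28380), 128) = Rational(-1134304, 7095)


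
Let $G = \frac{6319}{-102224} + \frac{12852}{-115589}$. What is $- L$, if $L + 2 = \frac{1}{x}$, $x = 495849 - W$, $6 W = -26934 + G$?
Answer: $\frac{70943678382620278}{35471874639219947} \approx 2.0$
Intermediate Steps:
$G = - \frac{2044189739}{11815969936}$ ($G = 6319 \left(- \frac{1}{102224}\right) + 12852 \left(- \frac{1}{115589}\right) = - \frac{6319}{102224} - \frac{12852}{115589} = - \frac{2044189739}{11815969936} \approx -0.173$)
$W = - \frac{318253378445963}{70895819616}$ ($W = \frac{-26934 - \frac{2044189739}{11815969936}}{6} = \frac{1}{6} \left(- \frac{318253378445963}{11815969936}\right) = - \frac{318253378445963}{70895819616} \approx -4489.0$)
$x = \frac{35471874639219947}{70895819616}$ ($x = 495849 - - \frac{318253378445963}{70895819616} = 495849 + \frac{318253378445963}{70895819616} = \frac{35471874639219947}{70895819616} \approx 5.0034 \cdot 10^{5}$)
$L = - \frac{70943678382620278}{35471874639219947}$ ($L = -2 + \frac{1}{\frac{35471874639219947}{70895819616}} = -2 + \frac{70895819616}{35471874639219947} = - \frac{70943678382620278}{35471874639219947} \approx -2.0$)
$- L = \left(-1\right) \left(- \frac{70943678382620278}{35471874639219947}\right) = \frac{70943678382620278}{35471874639219947}$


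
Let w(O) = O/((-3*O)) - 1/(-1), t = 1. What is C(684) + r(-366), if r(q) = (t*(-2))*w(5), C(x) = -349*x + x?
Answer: -714100/3 ≈ -2.3803e+5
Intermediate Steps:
w(O) = 2/3 (w(O) = O*(-1/(3*O)) - 1*(-1) = -1/3 + 1 = 2/3)
C(x) = -348*x
r(q) = -4/3 (r(q) = (1*(-2))*(2/3) = -2*2/3 = -4/3)
C(684) + r(-366) = -348*684 - 4/3 = -238032 - 4/3 = -714100/3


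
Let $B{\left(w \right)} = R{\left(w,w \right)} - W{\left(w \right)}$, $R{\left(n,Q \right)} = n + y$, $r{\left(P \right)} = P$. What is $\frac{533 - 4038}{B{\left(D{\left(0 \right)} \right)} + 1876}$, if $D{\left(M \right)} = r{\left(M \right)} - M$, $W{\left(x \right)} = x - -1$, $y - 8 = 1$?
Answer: $- \frac{3505}{1884} \approx -1.8604$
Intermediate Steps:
$y = 9$ ($y = 8 + 1 = 9$)
$W{\left(x \right)} = 1 + x$ ($W{\left(x \right)} = x + 1 = 1 + x$)
$R{\left(n,Q \right)} = 9 + n$ ($R{\left(n,Q \right)} = n + 9 = 9 + n$)
$D{\left(M \right)} = 0$ ($D{\left(M \right)} = M - M = 0$)
$B{\left(w \right)} = 8$ ($B{\left(w \right)} = \left(9 + w\right) - \left(1 + w\right) = 8$)
$\frac{533 - 4038}{B{\left(D{\left(0 \right)} \right)} + 1876} = \frac{533 - 4038}{8 + 1876} = - \frac{3505}{1884}$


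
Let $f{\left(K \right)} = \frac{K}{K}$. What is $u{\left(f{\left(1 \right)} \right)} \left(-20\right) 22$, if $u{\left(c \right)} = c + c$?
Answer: $-880$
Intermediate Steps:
$f{\left(K \right)} = 1$
$u{\left(c \right)} = 2 c$
$u{\left(f{\left(1 \right)} \right)} \left(-20\right) 22 = 2 \cdot 1 \left(-20\right) 22 = 2 \left(-20\right) 22 = \left(-40\right) 22 = -880$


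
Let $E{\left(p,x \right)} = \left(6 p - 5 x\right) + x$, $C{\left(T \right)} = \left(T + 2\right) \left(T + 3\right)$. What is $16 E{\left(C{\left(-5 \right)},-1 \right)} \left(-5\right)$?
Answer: $-3200$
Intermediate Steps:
$C{\left(T \right)} = \left(2 + T\right) \left(3 + T\right)$
$E{\left(p,x \right)} = - 4 x + 6 p$ ($E{\left(p,x \right)} = \left(- 5 x + 6 p\right) + x = - 4 x + 6 p$)
$16 E{\left(C{\left(-5 \right)},-1 \right)} \left(-5\right) = 16 \left(\left(-4\right) \left(-1\right) + 6 \left(6 + \left(-5\right)^{2} + 5 \left(-5\right)\right)\right) \left(-5\right) = 16 \left(4 + 6 \left(6 + 25 - 25\right)\right) \left(-5\right) = 16 \left(4 + 6 \cdot 6\right) \left(-5\right) = 16 \left(4 + 36\right) \left(-5\right) = 16 \cdot 40 \left(-5\right) = 640 \left(-5\right) = -3200$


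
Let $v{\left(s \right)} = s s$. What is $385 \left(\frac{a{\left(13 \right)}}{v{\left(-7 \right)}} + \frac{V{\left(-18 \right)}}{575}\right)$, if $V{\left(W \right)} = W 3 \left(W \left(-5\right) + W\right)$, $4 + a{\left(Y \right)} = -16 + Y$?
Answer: $- \frac{305701}{115} \approx -2658.3$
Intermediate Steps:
$v{\left(s \right)} = s^{2}$
$a{\left(Y \right)} = -20 + Y$ ($a{\left(Y \right)} = -4 + \left(-16 + Y\right) = -20 + Y$)
$V{\left(W \right)} = - 12 W^{2}$ ($V{\left(W \right)} = 3 W \left(- 5 W + W\right) = 3 W \left(- 4 W\right) = - 12 W^{2}$)
$385 \left(\frac{a{\left(13 \right)}}{v{\left(-7 \right)}} + \frac{V{\left(-18 \right)}}{575}\right) = 385 \left(\frac{-20 + 13}{\left(-7\right)^{2}} + \frac{\left(-12\right) \left(-18\right)^{2}}{575}\right) = 385 \left(- \frac{7}{49} + \left(-12\right) 324 \cdot \frac{1}{575}\right) = 385 \left(\left(-7\right) \frac{1}{49} - \frac{3888}{575}\right) = 385 \left(- \frac{1}{7} - \frac{3888}{575}\right) = 385 \left(- \frac{27791}{4025}\right) = - \frac{305701}{115}$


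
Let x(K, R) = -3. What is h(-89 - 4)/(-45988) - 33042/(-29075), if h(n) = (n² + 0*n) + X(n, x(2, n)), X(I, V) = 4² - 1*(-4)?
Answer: 1267484321/1337101100 ≈ 0.94793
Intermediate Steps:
X(I, V) = 20 (X(I, V) = 16 + 4 = 20)
h(n) = 20 + n² (h(n) = (n² + 0*n) + 20 = (n² + 0) + 20 = n² + 20 = 20 + n²)
h(-89 - 4)/(-45988) - 33042/(-29075) = (20 + (-89 - 4)²)/(-45988) - 33042/(-29075) = (20 + (-93)²)*(-1/45988) - 33042*(-1/29075) = (20 + 8649)*(-1/45988) + 33042/29075 = 8669*(-1/45988) + 33042/29075 = -8669/45988 + 33042/29075 = 1267484321/1337101100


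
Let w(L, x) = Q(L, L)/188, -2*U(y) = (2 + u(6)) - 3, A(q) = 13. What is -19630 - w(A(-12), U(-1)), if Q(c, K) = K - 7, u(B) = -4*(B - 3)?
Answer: -1845223/94 ≈ -19630.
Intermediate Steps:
u(B) = 12 - 4*B (u(B) = -4*(-3 + B) = 12 - 4*B)
Q(c, K) = -7 + K
U(y) = 13/2 (U(y) = -((2 + (12 - 4*6)) - 3)/2 = -((2 + (12 - 24)) - 3)/2 = -((2 - 12) - 3)/2 = -(-10 - 3)/2 = -½*(-13) = 13/2)
w(L, x) = -7/188 + L/188 (w(L, x) = (-7 + L)/188 = (-7 + L)*(1/188) = -7/188 + L/188)
-19630 - w(A(-12), U(-1)) = -19630 - (-7/188 + (1/188)*13) = -19630 - (-7/188 + 13/188) = -19630 - 1*3/94 = -19630 - 3/94 = -1845223/94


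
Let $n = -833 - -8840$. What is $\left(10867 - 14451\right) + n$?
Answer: $4423$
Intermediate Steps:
$n = 8007$ ($n = -833 + 8840 = 8007$)
$\left(10867 - 14451\right) + n = \left(10867 - 14451\right) + 8007 = -3584 + 8007 = 4423$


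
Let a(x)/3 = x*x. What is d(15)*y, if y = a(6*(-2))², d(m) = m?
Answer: 2799360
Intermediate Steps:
a(x) = 3*x² (a(x) = 3*(x*x) = 3*x²)
y = 186624 (y = (3*(6*(-2))²)² = (3*(-12)²)² = (3*144)² = 432² = 186624)
d(15)*y = 15*186624 = 2799360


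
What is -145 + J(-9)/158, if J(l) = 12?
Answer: -11449/79 ≈ -144.92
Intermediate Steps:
-145 + J(-9)/158 = -145 + 12/158 = -145 + (1/158)*12 = -145 + 6/79 = -11449/79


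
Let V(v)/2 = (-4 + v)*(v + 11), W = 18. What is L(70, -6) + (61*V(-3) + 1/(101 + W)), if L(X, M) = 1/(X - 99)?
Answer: -23577322/3451 ≈ -6832.0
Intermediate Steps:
V(v) = 2*(-4 + v)*(11 + v) (V(v) = 2*((-4 + v)*(v + 11)) = 2*((-4 + v)*(11 + v)) = 2*(-4 + v)*(11 + v))
L(X, M) = 1/(-99 + X)
L(70, -6) + (61*V(-3) + 1/(101 + W)) = 1/(-99 + 70) + (61*(-88 + 2*(-3)**2 + 14*(-3)) + 1/(101 + 18)) = 1/(-29) + (61*(-88 + 2*9 - 42) + 1/119) = -1/29 + (61*(-88 + 18 - 42) + 1/119) = -1/29 + (61*(-112) + 1/119) = -1/29 + (-6832 + 1/119) = -1/29 - 813007/119 = -23577322/3451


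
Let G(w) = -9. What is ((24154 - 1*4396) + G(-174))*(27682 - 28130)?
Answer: -8847552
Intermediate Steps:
((24154 - 1*4396) + G(-174))*(27682 - 28130) = ((24154 - 1*4396) - 9)*(27682 - 28130) = ((24154 - 4396) - 9)*(-448) = (19758 - 9)*(-448) = 19749*(-448) = -8847552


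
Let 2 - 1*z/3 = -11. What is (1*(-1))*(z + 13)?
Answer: -52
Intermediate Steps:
z = 39 (z = 6 - 3*(-11) = 6 + 33 = 39)
(1*(-1))*(z + 13) = (1*(-1))*(39 + 13) = -1*52 = -52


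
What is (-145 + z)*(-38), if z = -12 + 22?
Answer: 5130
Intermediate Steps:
z = 10
(-145 + z)*(-38) = (-145 + 10)*(-38) = -135*(-38) = 5130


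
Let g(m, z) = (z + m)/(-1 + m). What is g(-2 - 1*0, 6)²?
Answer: 16/9 ≈ 1.7778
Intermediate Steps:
g(m, z) = (m + z)/(-1 + m)
g(-2 - 1*0, 6)² = (((-2 - 1*0) + 6)/(-1 + (-2 - 1*0)))² = (((-2 + 0) + 6)/(-1 + (-2 + 0)))² = ((-2 + 6)/(-1 - 2))² = (4/(-3))² = (-⅓*4)² = (-4/3)² = 16/9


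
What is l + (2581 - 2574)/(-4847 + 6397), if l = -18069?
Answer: -28006943/1550 ≈ -18069.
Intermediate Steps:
l + (2581 - 2574)/(-4847 + 6397) = -18069 + (2581 - 2574)/(-4847 + 6397) = -18069 + 7/1550 = -28006943/1550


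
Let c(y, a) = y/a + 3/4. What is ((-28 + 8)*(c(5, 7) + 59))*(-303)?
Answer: 2564895/7 ≈ 3.6641e+5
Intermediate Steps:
c(y, a) = ¾ + y/a (c(y, a) = y/a + 3*(¼) = y/a + ¾ = ¾ + y/a)
((-28 + 8)*(c(5, 7) + 59))*(-303) = ((-28 + 8)*((¾ + 5/7) + 59))*(-303) = -20*((¾ + 5*(⅐)) + 59)*(-303) = -20*((¾ + 5/7) + 59)*(-303) = -20*(41/28 + 59)*(-303) = -20*1693/28*(-303) = -8465/7*(-303) = 2564895/7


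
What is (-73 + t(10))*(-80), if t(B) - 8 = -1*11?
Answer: 6080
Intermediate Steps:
t(B) = -3 (t(B) = 8 - 1*11 = 8 - 11 = -3)
(-73 + t(10))*(-80) = (-73 - 3)*(-80) = -76*(-80) = 6080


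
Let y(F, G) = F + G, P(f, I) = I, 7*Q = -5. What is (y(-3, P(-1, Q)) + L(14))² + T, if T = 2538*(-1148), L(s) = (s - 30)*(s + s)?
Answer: -132769332/49 ≈ -2.7096e+6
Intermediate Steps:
Q = -5/7 (Q = (⅐)*(-5) = -5/7 ≈ -0.71429)
L(s) = 2*s*(-30 + s) (L(s) = (-30 + s)*(2*s) = 2*s*(-30 + s))
T = -2913624
(y(-3, P(-1, Q)) + L(14))² + T = ((-3 - 5/7) + 2*14*(-30 + 14))² - 2913624 = (-26/7 + 2*14*(-16))² - 2913624 = (-26/7 - 448)² - 2913624 = (-3162/7)² - 2913624 = 9998244/49 - 2913624 = -132769332/49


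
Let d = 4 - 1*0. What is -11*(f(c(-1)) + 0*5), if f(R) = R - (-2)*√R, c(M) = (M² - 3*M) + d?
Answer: -88 - 44*√2 ≈ -150.23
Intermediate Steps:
d = 4 (d = 4 + 0 = 4)
c(M) = 4 + M² - 3*M (c(M) = (M² - 3*M) + 4 = 4 + M² - 3*M)
f(R) = R + 2*√R
-11*(f(c(-1)) + 0*5) = -11*(((4 + (-1)² - 3*(-1)) + 2*√(4 + (-1)² - 3*(-1))) + 0*5) = -11*(((4 + 1 + 3) + 2*√(4 + 1 + 3)) + 0) = -11*((8 + 2*√8) + 0) = -11*((8 + 2*(2*√2)) + 0) = -11*((8 + 4*√2) + 0) = -11*(8 + 4*√2) = -88 - 44*√2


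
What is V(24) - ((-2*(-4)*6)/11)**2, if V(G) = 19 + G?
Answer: 2899/121 ≈ 23.959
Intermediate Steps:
V(24) - ((-2*(-4)*6)/11)**2 = (19 + 24) - ((-2*(-4)*6)/11)**2 = 43 - ((8*6)*(1/11))**2 = 43 - (48*(1/11))**2 = 43 - (48/11)**2 = 43 - 1*2304/121 = 43 - 2304/121 = 2899/121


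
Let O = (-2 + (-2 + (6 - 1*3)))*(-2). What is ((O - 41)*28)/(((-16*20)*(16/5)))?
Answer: 273/256 ≈ 1.0664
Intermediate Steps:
O = 2 (O = (-2 + (-2 + (6 - 3)))*(-2) = (-2 + (-2 + 3))*(-2) = (-2 + 1)*(-2) = -1*(-2) = 2)
((O - 41)*28)/(((-16*20)*(16/5))) = ((2 - 41)*28)/(((-16*20)*(16/5))) = (-39*28)/((-5120/5)) = -1092/((-320*16/5)) = -1092/(-1024) = -1092*(-1/1024) = 273/256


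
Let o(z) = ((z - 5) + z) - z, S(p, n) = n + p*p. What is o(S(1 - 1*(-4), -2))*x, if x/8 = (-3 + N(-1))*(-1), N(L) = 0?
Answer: 432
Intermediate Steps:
x = 24 (x = 8*((-3 + 0)*(-1)) = 8*(-3*(-1)) = 8*3 = 24)
S(p, n) = n + p**2
o(z) = -5 + z (o(z) = ((-5 + z) + z) - z = (-5 + 2*z) - z = -5 + z)
o(S(1 - 1*(-4), -2))*x = (-5 + (-2 + (1 - 1*(-4))**2))*24 = (-5 + (-2 + (1 + 4)**2))*24 = (-5 + (-2 + 5**2))*24 = (-5 + (-2 + 25))*24 = (-5 + 23)*24 = 18*24 = 432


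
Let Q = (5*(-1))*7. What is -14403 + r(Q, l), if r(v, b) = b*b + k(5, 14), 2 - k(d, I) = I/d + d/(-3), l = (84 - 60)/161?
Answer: -5599756832/388815 ≈ -14402.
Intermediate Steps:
l = 24/161 (l = 24*(1/161) = 24/161 ≈ 0.14907)
Q = -35 (Q = -5*7 = -35)
k(d, I) = 2 + d/3 - I/d (k(d, I) = 2 - (I/d + d/(-3)) = 2 - (I/d + d*(-⅓)) = 2 - (I/d - d/3) = 2 - (-d/3 + I/d) = 2 + (d/3 - I/d) = 2 + d/3 - I/d)
r(v, b) = 13/15 + b² (r(v, b) = b*b + (2 + (⅓)*5 - 1*14/5) = b² + (2 + 5/3 - 1*14*⅕) = b² + (2 + 5/3 - 14/5) = b² + 13/15 = 13/15 + b²)
-14403 + r(Q, l) = -14403 + (13/15 + (24/161)²) = -14403 + (13/15 + 576/25921) = -14403 + 345613/388815 = -5599756832/388815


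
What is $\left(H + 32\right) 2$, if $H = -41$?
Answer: $-18$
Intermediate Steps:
$\left(H + 32\right) 2 = \left(-41 + 32\right) 2 = \left(-9\right) 2 = -18$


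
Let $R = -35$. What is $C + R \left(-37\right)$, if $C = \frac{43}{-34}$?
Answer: $\frac{43987}{34} \approx 1293.7$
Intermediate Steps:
$C = - \frac{43}{34}$ ($C = 43 \left(- \frac{1}{34}\right) = - \frac{43}{34} \approx -1.2647$)
$C + R \left(-37\right) = - \frac{43}{34} - -1295 = - \frac{43}{34} + 1295 = \frac{43987}{34}$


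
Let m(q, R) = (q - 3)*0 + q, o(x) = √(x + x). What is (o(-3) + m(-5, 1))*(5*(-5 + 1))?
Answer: 100 - 20*I*√6 ≈ 100.0 - 48.99*I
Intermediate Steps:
o(x) = √2*√x (o(x) = √(2*x) = √2*√x)
m(q, R) = q (m(q, R) = (-3 + q)*0 + q = 0 + q = q)
(o(-3) + m(-5, 1))*(5*(-5 + 1)) = (√2*√(-3) - 5)*(5*(-5 + 1)) = (√2*(I*√3) - 5)*(5*(-4)) = (I*√6 - 5)*(-20) = (-5 + I*√6)*(-20) = 100 - 20*I*√6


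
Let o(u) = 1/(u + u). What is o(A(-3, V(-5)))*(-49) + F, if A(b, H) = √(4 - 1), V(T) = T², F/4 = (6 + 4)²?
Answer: 400 - 49*√3/6 ≈ 385.85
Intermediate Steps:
F = 400 (F = 4*(6 + 4)² = 4*10² = 4*100 = 400)
A(b, H) = √3
o(u) = 1/(2*u)
o(A(-3, V(-5)))*(-49) + F = (1/(2*(√3)))*(-49) + 400 = ((√3/3)/2)*(-49) + 400 = (√3/6)*(-49) + 400 = -49*√3/6 + 400 = 400 - 49*√3/6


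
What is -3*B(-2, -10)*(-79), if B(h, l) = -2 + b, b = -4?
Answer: -1422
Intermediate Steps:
B(h, l) = -6 (B(h, l) = -2 - 4 = -6)
-3*B(-2, -10)*(-79) = -3*(-6)*(-79) = 18*(-79) = -1422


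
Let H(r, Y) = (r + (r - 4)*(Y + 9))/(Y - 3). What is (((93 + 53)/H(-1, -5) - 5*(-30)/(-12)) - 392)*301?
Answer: -630079/6 ≈ -1.0501e+5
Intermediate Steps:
H(r, Y) = (r + (-4 + r)*(9 + Y))/(-3 + Y)
(((93 + 53)/H(-1, -5) - 5*(-30)/(-12)) - 392)*301 = (((93 + 53)/(((-36 - 4*(-5) + 10*(-1) - 5*(-1))/(-3 - 5))) - 5*(-30)/(-12)) - 392)*301 = ((146/(((-36 + 20 - 10 + 5)/(-8))) + 150*(-1/12)) - 392)*301 = ((146/((-⅛*(-21))) - 25/2) - 392)*301 = ((146/(21/8) - 25/2) - 392)*301 = ((146*(8/21) - 25/2) - 392)*301 = ((1168/21 - 25/2) - 392)*301 = (1811/42 - 392)*301 = -14653/42*301 = -630079/6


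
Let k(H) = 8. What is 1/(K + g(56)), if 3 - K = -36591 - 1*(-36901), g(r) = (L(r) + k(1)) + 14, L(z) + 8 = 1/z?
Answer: -56/16407 ≈ -0.0034132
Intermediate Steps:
L(z) = -8 + 1/z
g(r) = 14 + 1/r (g(r) = ((-8 + 1/r) + 8) + 14 = 1/r + 14 = 14 + 1/r)
K = -307 (K = 3 - (-36591 - 1*(-36901)) = 3 - (-36591 + 36901) = 3 - 1*310 = 3 - 310 = -307)
1/(K + g(56)) = 1/(-307 + (14 + 1/56)) = 1/(-307 + 785/56) = 1/(-16407/56) = -56/16407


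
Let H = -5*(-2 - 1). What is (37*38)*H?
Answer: 21090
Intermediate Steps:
H = 15 (H = -5*(-3) = 15)
(37*38)*H = (37*38)*15 = 1406*15 = 21090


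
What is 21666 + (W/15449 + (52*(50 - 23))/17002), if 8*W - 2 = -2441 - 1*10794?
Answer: 22763478324123/1050655592 ≈ 21666.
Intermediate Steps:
W = -13233/8 (W = ¼ + (-2441 - 1*10794)/8 = ¼ + (-2441 - 10794)/8 = ¼ + (⅛)*(-13235) = ¼ - 13235/8 = -13233/8 ≈ -1654.1)
21666 + (W/15449 + (52*(50 - 23))/17002) = 21666 + (-13233/8/15449 + (52*(50 - 23))/17002) = 21666 + (-13233/8*1/15449 + (52*27)*(1/17002)) = 21666 + (-13233/123592 + 1404*(1/17002)) = 21666 + (-13233/123592 + 702/8501) = 21666 - 25732149/1050655592 = 22763478324123/1050655592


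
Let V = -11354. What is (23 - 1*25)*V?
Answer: 22708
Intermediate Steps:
(23 - 1*25)*V = (23 - 1*25)*(-11354) = (23 - 25)*(-11354) = -2*(-11354) = 22708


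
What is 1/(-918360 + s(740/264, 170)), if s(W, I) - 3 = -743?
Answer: -1/919100 ≈ -1.0880e-6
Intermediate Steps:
s(W, I) = -740 (s(W, I) = 3 - 743 = -740)
1/(-918360 + s(740/264, 170)) = 1/(-918360 - 740) = 1/(-919100) = -1/919100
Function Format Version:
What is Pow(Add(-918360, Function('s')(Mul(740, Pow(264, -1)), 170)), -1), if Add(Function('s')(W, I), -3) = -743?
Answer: Rational(-1, 919100) ≈ -1.0880e-6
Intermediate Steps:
Function('s')(W, I) = -740 (Function('s')(W, I) = Add(3, -743) = -740)
Pow(Add(-918360, Function('s')(Mul(740, Pow(264, -1)), 170)), -1) = Pow(Add(-918360, -740), -1) = Pow(-919100, -1) = Rational(-1, 919100)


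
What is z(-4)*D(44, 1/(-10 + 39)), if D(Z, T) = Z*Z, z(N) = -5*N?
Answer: 38720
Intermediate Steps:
D(Z, T) = Z**2
z(-4)*D(44, 1/(-10 + 39)) = -5*(-4)*44**2 = 20*1936 = 38720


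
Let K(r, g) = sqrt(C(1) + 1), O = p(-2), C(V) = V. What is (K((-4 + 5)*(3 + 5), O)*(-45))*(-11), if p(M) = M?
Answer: 495*sqrt(2) ≈ 700.04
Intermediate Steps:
O = -2
K(r, g) = sqrt(2) (K(r, g) = sqrt(1 + 1) = sqrt(2))
(K((-4 + 5)*(3 + 5), O)*(-45))*(-11) = (sqrt(2)*(-45))*(-11) = -45*sqrt(2)*(-11) = 495*sqrt(2)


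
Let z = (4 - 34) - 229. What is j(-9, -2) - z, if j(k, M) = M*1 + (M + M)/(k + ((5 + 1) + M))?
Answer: 1289/5 ≈ 257.80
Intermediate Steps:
j(k, M) = M + 2*M/(6 + M + k) (j(k, M) = M + (2*M)/(k + (6 + M)) = M + (2*M)/(6 + M + k) = M + 2*M/(6 + M + k))
z = -259 (z = -30 - 229 = -259)
j(-9, -2) - z = -2*(8 - 2 - 9)/(6 - 2 - 9) - 1*(-259) = -2*(-3)/(-5) + 259 = -2*(-1/5)*(-3) + 259 = -6/5 + 259 = 1289/5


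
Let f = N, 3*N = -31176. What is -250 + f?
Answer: -10642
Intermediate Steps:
N = -10392 (N = (⅓)*(-31176) = -10392)
f = -10392
-250 + f = -250 - 10392 = -10642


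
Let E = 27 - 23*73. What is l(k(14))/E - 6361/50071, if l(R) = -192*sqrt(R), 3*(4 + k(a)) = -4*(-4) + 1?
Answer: -6361/50071 + 16*sqrt(15)/413 ≈ 0.023003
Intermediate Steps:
E = -1652 (E = 27 - 1679 = -1652)
k(a) = 5/3 (k(a) = -4 + (-4*(-4) + 1)/3 = -4 + (16 + 1)/3 = -4 + (1/3)*17 = -4 + 17/3 = 5/3)
l(k(14))/E - 6361/50071 = -64*sqrt(15)/(-1652) - 6361/50071 = -64*sqrt(15)*(-1/1652) - 6361*1/50071 = -64*sqrt(15)*(-1/1652) - 6361/50071 = 16*sqrt(15)/413 - 6361/50071 = -6361/50071 + 16*sqrt(15)/413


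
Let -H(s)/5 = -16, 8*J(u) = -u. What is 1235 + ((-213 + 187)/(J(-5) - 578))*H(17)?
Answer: 5721105/4619 ≈ 1238.6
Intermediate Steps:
J(u) = -u/8 (J(u) = (-u)/8 = -u/8)
H(s) = 80 (H(s) = -5*(-16) = 80)
1235 + ((-213 + 187)/(J(-5) - 578))*H(17) = 1235 + ((-213 + 187)/(-⅛*(-5) - 578))*80 = 1235 - 26/(5/8 - 578)*80 = 1235 - 26/(-4619/8)*80 = 1235 - 26*(-8/4619)*80 = 1235 + (208/4619)*80 = 1235 + 16640/4619 = 5721105/4619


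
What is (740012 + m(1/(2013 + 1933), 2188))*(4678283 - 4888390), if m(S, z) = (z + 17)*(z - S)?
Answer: -4613470673308609/3946 ≈ -1.1692e+12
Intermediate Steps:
m(S, z) = (17 + z)*(z - S)
(740012 + m(1/(2013 + 1933), 2188))*(4678283 - 4888390) = (740012 + (2188² - 17/(2013 + 1933) + 17*2188 - 1*2188/(2013 + 1933)))*(4678283 - 4888390) = (740012 + (4787344 - 17/3946 + 37196 - 1*2188/3946))*(-210107) = (740012 + (4787344 - 17*1/3946 + 37196 - 1*1/3946*2188))*(-210107) = (740012 + (4787344 - 17/3946 + 37196 - 1094/1973))*(-210107) = (740012 + 19037632635/3946)*(-210107) = (21957719987/3946)*(-210107) = -4613470673308609/3946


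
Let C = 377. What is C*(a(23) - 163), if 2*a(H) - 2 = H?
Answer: -113477/2 ≈ -56739.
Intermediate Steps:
a(H) = 1 + H/2
C*(a(23) - 163) = 377*((1 + (½)*23) - 163) = 377*((1 + 23/2) - 163) = 377*(25/2 - 163) = 377*(-301/2) = -113477/2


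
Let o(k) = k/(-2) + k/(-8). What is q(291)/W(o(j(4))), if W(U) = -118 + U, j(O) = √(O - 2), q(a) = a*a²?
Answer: -93048837696/445543 + 492843420*√2/445543 ≈ -2.0728e+5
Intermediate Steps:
q(a) = a³
j(O) = √(-2 + O)
o(k) = -5*k/8 (o(k) = k*(-½) + k*(-⅛) = -k/2 - k/8 = -5*k/8)
q(291)/W(o(j(4))) = 291³/(-118 - 5*√(-2 + 4)/8) = 24642171/(-118 - 5*√2/8)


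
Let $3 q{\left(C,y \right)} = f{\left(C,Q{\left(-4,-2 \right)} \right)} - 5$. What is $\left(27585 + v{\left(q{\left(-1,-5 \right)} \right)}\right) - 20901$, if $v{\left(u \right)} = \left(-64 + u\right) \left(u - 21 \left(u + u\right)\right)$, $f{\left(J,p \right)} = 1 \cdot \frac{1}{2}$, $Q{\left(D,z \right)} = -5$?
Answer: $\frac{10623}{4} \approx 2655.8$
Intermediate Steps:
$f{\left(J,p \right)} = \frac{1}{2}$ ($f{\left(J,p \right)} = 1 \cdot \frac{1}{2} = \frac{1}{2}$)
$q{\left(C,y \right)} = - \frac{3}{2}$ ($q{\left(C,y \right)} = \frac{\frac{1}{2} - 5}{3} = \frac{1}{3} \left(- \frac{9}{2}\right) = - \frac{3}{2}$)
$v{\left(u \right)} = - 41 u \left(-64 + u\right)$ ($v{\left(u \right)} = \left(-64 + u\right) \left(u - 21 \cdot 2 u\right) = \left(-64 + u\right) \left(u - 42 u\right) = \left(-64 + u\right) \left(- 41 u\right) = - 41 u \left(-64 + u\right)$)
$\left(27585 + v{\left(q{\left(-1,-5 \right)} \right)}\right) - 20901 = \left(27585 + 41 \left(- \frac{3}{2}\right) \left(64 - - \frac{3}{2}\right)\right) - 20901 = \left(27585 + 41 \left(- \frac{3}{2}\right) \left(64 + \frac{3}{2}\right)\right) - 20901 = \left(27585 + 41 \left(- \frac{3}{2}\right) \frac{131}{2}\right) - 20901 = \left(27585 - \frac{16113}{4}\right) - 20901 = \frac{94227}{4} - 20901 = \frac{10623}{4}$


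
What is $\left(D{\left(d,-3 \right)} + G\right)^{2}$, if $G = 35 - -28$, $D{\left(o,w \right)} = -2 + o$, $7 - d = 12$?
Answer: $3136$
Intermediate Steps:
$d = -5$ ($d = 7 - 12 = -5$)
$G = 63$ ($G = 35 + 28 = 63$)
$\left(D{\left(d,-3 \right)} + G\right)^{2} = \left(\left(-2 - 5\right) + 63\right)^{2} = \left(-7 + 63\right)^{2} = 56^{2} = 3136$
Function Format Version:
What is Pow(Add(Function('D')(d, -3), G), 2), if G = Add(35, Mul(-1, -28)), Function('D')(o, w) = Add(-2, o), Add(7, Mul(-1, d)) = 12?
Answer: 3136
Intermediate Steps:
d = -5 (d = Add(7, Mul(-1, 12)) = Add(7, -12) = -5)
G = 63 (G = Add(35, 28) = 63)
Pow(Add(Function('D')(d, -3), G), 2) = Pow(Add(Add(-2, -5), 63), 2) = Pow(Add(-7, 63), 2) = Pow(56, 2) = 3136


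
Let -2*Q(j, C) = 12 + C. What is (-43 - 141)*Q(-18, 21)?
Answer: 3036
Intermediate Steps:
Q(j, C) = -6 - C/2 (Q(j, C) = -(12 + C)/2 = -6 - C/2)
(-43 - 141)*Q(-18, 21) = (-43 - 141)*(-6 - 1/2*21) = -184*(-6 - 21/2) = -184*(-33/2) = 3036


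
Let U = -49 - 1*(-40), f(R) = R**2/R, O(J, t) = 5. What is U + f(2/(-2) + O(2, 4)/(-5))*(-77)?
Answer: 145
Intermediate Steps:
f(R) = R
U = -9 (U = -49 + 40 = -9)
U + f(2/(-2) + O(2, 4)/(-5))*(-77) = -9 + (2/(-2) + 5/(-5))*(-77) = -9 + (2*(-1/2) + 5*(-1/5))*(-77) = -9 + (-1 - 1)*(-77) = -9 - 2*(-77) = -9 + 154 = 145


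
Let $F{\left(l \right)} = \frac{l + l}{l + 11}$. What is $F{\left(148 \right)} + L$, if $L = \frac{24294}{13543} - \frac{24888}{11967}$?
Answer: $\frac{13535226034}{8589661293} \approx 1.5758$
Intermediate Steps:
$F{\left(l \right)} = \frac{2 l}{11 + l}$
$L = - \frac{15443962}{54023027}$ ($L = 24294 \cdot \frac{1}{13543} - \frac{8296}{3989} = \frac{24294}{13543} - \frac{8296}{3989} = - \frac{15443962}{54023027} \approx -0.28588$)
$F{\left(148 \right)} + L = 2 \cdot 148 \frac{1}{11 + 148} - \frac{15443962}{54023027} = 2 \cdot 148 \cdot \frac{1}{159} - \frac{15443962}{54023027} = \frac{296}{159} - \frac{15443962}{54023027} = \frac{13535226034}{8589661293}$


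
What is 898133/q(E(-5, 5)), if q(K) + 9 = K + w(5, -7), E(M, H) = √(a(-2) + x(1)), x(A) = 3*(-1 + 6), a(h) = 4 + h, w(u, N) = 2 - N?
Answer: 898133*√17/17 ≈ 2.1783e+5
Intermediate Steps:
x(A) = 15 (x(A) = 3*5 = 15)
E(M, H) = √17 (E(M, H) = √((4 - 2) + 15) = √(2 + 15) = √17)
q(K) = K (q(K) = -9 + (K + (2 - 1*(-7))) = -9 + (K + (2 + 7)) = -9 + (K + 9) = -9 + (9 + K) = K)
898133/q(E(-5, 5)) = 898133/(√17) = 898133*(√17/17) = 898133*√17/17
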